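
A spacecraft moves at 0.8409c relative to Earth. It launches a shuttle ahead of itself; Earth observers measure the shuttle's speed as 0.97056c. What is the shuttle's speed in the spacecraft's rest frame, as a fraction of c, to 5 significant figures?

Inverse velocity addition: u' = (u − v)/(1 − uv/c²)
= (0.97056 − 0.8409)/(1 − 0.97056×0.8409) = 0.12966/0.1838561 = 0.70523

u' ≈ 0.70523c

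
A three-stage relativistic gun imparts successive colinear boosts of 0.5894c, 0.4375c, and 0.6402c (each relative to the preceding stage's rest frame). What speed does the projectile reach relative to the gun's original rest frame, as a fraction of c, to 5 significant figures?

Compose boost 2: (0.4375 + 0.5894)/(1 + 0.4375×0.5894) = 1.0269/1.257862 = 0.8163849
Compose boost 3: (0.6402 + 0.8163849)/(1 + 0.6402×0.8163849) = 1.456585/1.522650 = 0.95661

u ≈ 0.95661c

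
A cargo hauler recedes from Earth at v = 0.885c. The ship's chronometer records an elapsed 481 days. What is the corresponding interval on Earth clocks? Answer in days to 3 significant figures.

Δt ≈ 1030 days

γ = 1/√(1 − 0.885²) = 2.1478
Time dilation: Δt = γτ₀ = 2.1478 × 481 days = 1030 days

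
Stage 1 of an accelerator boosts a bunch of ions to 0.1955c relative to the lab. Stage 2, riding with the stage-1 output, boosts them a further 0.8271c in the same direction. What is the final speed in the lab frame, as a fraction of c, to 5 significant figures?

u ≈ 0.88026c

Compose boost 2: (0.8271 + 0.1955)/(1 + 0.8271×0.1955) = 1.0226/1.161698 = 0.88026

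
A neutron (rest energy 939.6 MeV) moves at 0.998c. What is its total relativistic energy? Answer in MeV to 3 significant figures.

γ = 1/√(1 − 0.998²) = 15.819
E = γm₀c² = 15.819 × 939.6 MeV = 14900 MeV

E ≈ 14900 MeV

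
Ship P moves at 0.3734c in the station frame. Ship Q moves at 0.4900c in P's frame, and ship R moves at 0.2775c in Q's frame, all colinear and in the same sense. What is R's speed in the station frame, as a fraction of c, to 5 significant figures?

u ≈ 0.83770c

Compose boost 2: (0.4900 + 0.3734)/(1 + 0.4900×0.3734) = 0.86340/1.182966 = 0.7298604
Compose boost 3: (0.2775 + 0.7298604)/(1 + 0.2775×0.7298604) = 1.007360/1.202536 = 0.83770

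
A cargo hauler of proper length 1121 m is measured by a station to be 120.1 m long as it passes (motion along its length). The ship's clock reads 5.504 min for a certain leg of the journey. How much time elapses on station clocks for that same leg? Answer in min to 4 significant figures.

Length contraction ⇒ γ = L₀/L = 1121/120.1 = 9.33389
Time dilation: Δt = γτ₀ = 9.33389 × 5.504 min = 51.37 min

Δt ≈ 51.37 min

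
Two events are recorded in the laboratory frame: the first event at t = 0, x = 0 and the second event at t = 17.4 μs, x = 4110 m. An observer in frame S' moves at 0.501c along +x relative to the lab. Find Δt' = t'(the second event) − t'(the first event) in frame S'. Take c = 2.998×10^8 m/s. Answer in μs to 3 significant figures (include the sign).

Δt' ≈ 12.2 μs

γ = 1/√(1 − 0.501²) = 1.1555
Δt' = γ(Δt − vΔx/c²) = 1.1555 × (17.4 μs − 0.501×4110 m / (2.998×10^8 m/s))
= 1.1555 × (10.532 μs) = 12.2 μs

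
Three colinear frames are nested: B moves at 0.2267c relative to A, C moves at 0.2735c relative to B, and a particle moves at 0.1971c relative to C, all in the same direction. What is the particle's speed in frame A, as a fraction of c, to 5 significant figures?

Compose boost 2: (0.2735 + 0.2267)/(1 + 0.2735×0.2267) = 0.50020/1.062002 = 0.4709970
Compose boost 3: (0.1971 + 0.4709970)/(1 + 0.1971×0.4709970) = 0.6680970/1.092834 = 0.61134

u ≈ 0.61134c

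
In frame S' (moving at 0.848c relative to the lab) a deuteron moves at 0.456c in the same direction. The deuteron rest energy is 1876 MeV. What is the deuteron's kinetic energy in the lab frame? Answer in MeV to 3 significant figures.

K ≈ 3640 MeV

u_lab = (0.456 + 0.848)/(1 + 0.456×0.848) = 0.940370
γ = 1/√(1 − 0.940370²) = 2.9399
K = (γ − 1)m₀c² = (2.9399 − 1) × 1876 = 1.9399 × 1876 = 3640 MeV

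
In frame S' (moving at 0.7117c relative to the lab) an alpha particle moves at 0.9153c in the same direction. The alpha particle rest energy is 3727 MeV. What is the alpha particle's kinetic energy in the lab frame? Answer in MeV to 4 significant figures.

u_lab = (0.9153 + 0.7117)/(1 + 0.9153×0.7117) = 0.9852133
γ = 1/√(1 − 0.9852133²) = 5.83661
K = (γ − 1)m₀c² = (5.83661 − 1) × 3727 = 4.83661 × 3727 = 18030 MeV

K ≈ 18030 MeV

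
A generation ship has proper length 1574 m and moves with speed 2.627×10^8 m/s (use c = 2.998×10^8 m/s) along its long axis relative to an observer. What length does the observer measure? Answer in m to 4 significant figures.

β = v/c = 2.627×10^8 / 2.998×10^8 = 0.876251
γ = 1/√(1 − 0.876251²) = 2.07531
Length contraction: L = L₀/γ = 1574/2.07531 = 758.4 m

L ≈ 758.4 m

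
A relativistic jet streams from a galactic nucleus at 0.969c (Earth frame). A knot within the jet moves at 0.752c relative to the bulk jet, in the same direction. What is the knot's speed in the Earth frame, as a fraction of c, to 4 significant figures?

u ≈ 0.9956c

Relativistic velocity addition: u = (u' + v)/(1 + u'v/c²)
= (0.752 + 0.969)/(1 + 0.752×0.969) = 1.721/1.72869 = 0.9956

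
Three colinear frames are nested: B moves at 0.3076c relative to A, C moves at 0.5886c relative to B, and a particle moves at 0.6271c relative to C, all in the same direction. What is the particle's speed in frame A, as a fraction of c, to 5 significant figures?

u ≈ 0.93906c

Compose boost 2: (0.5886 + 0.3076)/(1 + 0.5886×0.3076) = 0.89620/1.181053 = 0.7588141
Compose boost 3: (0.6271 + 0.7588141)/(1 + 0.6271×0.7588141) = 1.385914/1.475852 = 0.93906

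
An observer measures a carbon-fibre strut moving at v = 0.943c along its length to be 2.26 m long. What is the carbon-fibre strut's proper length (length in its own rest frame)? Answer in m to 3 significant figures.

γ = 1/√(1 − 0.943²) = 3.0049
L₀ = γL = 3.0049 × 2.26 = 6.79 m

L₀ ≈ 6.79 m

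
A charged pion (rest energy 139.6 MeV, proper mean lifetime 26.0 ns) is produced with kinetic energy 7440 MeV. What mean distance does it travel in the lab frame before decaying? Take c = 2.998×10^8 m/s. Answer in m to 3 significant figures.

d ≈ 423 m

γ = 1 + K/(m₀c²) = 1 + 7440/139.6 = 54.295
β = √(1 − 1/γ²) = 0.99983
Dilated lifetime: γτ₀ = 54.295 × 26.0 ns = 1411.7 ns
d = βc·γτ₀ = 0.99983 × (2.998×10^8 m/s) × 1.4117×10^-6 s = 423 m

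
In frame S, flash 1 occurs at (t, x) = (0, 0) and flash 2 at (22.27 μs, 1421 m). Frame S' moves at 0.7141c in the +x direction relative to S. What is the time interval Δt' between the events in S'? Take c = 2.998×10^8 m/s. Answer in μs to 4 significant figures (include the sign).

Δt' ≈ 26.98 μs

γ = 1/√(1 − 0.7141²) = 1.42848
Δt' = γ(Δt − vΔx/c²) = 1.42848 × (22.27 μs − 0.7141×1421 m / (2.998×10^8 m/s))
= 1.42848 × (18.8853 μs) = 26.98 μs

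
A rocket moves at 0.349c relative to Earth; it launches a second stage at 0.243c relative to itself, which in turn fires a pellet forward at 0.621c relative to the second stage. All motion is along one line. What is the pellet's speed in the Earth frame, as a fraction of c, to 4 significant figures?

u ≈ 0.8714c

Compose boost 2: (0.243 + 0.349)/(1 + 0.243×0.349) = 0.5920/1.08481 = 0.545719
Compose boost 3: (0.621 + 0.545719)/(1 + 0.621×0.545719) = 1.16672/1.33889 = 0.8714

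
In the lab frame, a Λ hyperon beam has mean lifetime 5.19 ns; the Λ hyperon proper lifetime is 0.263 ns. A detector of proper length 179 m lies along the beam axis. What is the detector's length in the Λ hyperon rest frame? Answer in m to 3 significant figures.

Time dilation ⇒ γ = Δt/τ₀ = 5.19/0.263 = 19.734
Length contraction: L = L₀/γ = 179/19.734 = 9.07 m

L ≈ 9.07 m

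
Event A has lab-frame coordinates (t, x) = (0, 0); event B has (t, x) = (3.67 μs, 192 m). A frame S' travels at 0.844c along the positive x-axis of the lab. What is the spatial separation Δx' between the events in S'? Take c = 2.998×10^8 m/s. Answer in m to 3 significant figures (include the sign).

γ = 1/√(1 − 0.844²) = 1.8645
Δx' = γ(Δx − vΔt) = 1.8645 × (192 m − 0.844×(2.998×10^8 m/s)×3.67×10^-6 s)
= 1.8645 × (-736.62 m) = -1370 m

Δx' ≈ -1370 m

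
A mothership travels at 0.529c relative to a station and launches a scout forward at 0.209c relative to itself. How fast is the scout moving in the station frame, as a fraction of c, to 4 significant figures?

u ≈ 0.6645c

Compose boost 2: (0.209 + 0.529)/(1 + 0.209×0.529) = 0.7380/1.11056 = 0.6645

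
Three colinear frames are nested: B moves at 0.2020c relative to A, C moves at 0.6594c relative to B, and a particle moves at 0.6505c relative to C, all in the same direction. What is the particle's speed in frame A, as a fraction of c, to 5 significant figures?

Compose boost 2: (0.6594 + 0.2020)/(1 + 0.6594×0.2020) = 0.86140/1.133199 = 0.7601491
Compose boost 3: (0.6505 + 0.7601491)/(1 + 0.6505×0.7601491) = 1.410649/1.494477 = 0.94391

u ≈ 0.94391c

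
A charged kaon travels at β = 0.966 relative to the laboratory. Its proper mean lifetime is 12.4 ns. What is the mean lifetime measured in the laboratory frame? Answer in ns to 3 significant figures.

Δt ≈ 48.0 ns

γ = 1/√(1 − 0.966²) = 3.8678
Time dilation: Δt = γτ₀ = 3.8678 × 12.4 ns = 48.0 ns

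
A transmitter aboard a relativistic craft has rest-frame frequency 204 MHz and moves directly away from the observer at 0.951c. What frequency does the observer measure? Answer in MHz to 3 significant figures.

Relativistic Doppler: f_obs = f_src √((1−β)/(1+β))
= 204 × √(0.049000/1.9510) = 204 × 0.15848 = 32.3 MHz

f_obs ≈ 32.3 MHz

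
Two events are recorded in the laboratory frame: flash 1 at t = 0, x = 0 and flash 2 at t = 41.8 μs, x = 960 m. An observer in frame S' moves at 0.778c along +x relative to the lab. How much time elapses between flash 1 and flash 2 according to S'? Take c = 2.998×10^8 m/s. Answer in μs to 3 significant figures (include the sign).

γ = 1/√(1 − 0.778²) = 1.5917
Δt' = γ(Δt − vΔx/c²) = 1.5917 × (41.8 μs − 0.778×960 m / (2.998×10^8 m/s))
= 1.5917 × (39.309 μs) = 62.6 μs

Δt' ≈ 62.6 μs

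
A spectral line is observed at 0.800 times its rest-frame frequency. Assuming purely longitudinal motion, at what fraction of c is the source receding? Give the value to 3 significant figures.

β ≈ 0.220

f_obs/f_src = √((1−β)/(1+β)) = 0.800  ⇒  (1−β)/(1+β) = 0.64000
β = |1 − D²|/(1 + D²) = |1 − 0.64000|/(1 + 0.64000) = 0.220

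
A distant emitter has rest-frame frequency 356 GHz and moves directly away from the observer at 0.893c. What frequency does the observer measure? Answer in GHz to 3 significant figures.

Relativistic Doppler: f_obs = f_src √((1−β)/(1+β))
= 356 × √(0.10700/1.8930) = 356 × 0.23775 = 84.6 GHz

f_obs ≈ 84.6 GHz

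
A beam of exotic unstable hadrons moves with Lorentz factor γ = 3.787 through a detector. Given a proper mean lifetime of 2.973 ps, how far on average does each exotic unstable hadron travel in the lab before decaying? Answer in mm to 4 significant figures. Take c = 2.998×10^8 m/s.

β = √(1 − 1/γ²) = √(1 − 1/3.787²) = 0.964506
Dilated lifetime: Δt = γτ₀ = 3.787 × 2.973 ps = 11.2588 ps
d = vΔt = 0.964506c × 11.2588 ps = 2.89159×10^8 m/s × 1.12588×10^-11 s = 3.256 mm

d ≈ 3.256 mm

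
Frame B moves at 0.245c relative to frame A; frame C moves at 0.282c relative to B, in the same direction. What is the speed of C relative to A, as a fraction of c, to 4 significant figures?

u ≈ 0.4929c

Compose boost 2: (0.282 + 0.245)/(1 + 0.282×0.245) = 0.5270/1.06909 = 0.4929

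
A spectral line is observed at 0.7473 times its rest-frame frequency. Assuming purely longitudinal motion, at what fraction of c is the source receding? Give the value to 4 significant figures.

β ≈ 0.2833

f_obs/f_src = √((1−β)/(1+β)) = 0.7473  ⇒  (1−β)/(1+β) = 0.558457
β = |1 − D²|/(1 + D²) = |1 − 0.558457|/(1 + 0.558457) = 0.2833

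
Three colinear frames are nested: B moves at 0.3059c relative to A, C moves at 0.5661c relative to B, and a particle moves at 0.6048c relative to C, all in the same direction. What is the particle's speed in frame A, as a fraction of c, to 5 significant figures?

Compose boost 2: (0.5661 + 0.3059)/(1 + 0.5661×0.3059) = 0.87200/1.173170 = 0.7432853
Compose boost 3: (0.6048 + 0.7432853)/(1 + 0.6048×0.7432853) = 1.348085/1.449539 = 0.93001

u ≈ 0.93001c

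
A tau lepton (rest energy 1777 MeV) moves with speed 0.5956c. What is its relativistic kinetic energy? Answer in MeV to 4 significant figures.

γ = 1/√(1 − 0.5956²) = 1.24489
K = (γ − 1)m₀c² = (1.24489 − 1) × 1777 MeV = 0.244894 × 1777 MeV = 435.2 MeV

K ≈ 435.2 MeV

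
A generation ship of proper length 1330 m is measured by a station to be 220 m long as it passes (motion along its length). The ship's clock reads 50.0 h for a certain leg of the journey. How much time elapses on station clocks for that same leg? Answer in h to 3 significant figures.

Length contraction ⇒ γ = L₀/L = 1330/220 = 6.0455
Time dilation: Δt = γτ₀ = 6.0455 × 50.0 h = 302 h

Δt ≈ 302 h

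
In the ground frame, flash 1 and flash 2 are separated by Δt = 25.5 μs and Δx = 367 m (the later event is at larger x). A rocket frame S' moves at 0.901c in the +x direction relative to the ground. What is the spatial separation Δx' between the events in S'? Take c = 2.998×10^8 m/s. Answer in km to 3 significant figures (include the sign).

γ = 1/√(1 − 0.901²) = 2.3051
Δx' = γ(Δx − vΔt) = 2.3051 × (367 m − 0.901×(2.998×10^8 m/s)×25.5×10^-6 s)
= 2.3051 × (-6521.1 m) = -15.0 km

Δx' ≈ -15.0 km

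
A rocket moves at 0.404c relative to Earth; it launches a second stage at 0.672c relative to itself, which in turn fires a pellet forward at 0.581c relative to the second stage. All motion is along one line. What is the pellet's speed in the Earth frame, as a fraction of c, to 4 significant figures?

u ≈ 0.9568c

Compose boost 2: (0.672 + 0.404)/(1 + 0.672×0.404) = 1.076/1.27149 = 0.846253
Compose boost 3: (0.581 + 0.846253)/(1 + 0.581×0.846253) = 1.42725/1.49167 = 0.9568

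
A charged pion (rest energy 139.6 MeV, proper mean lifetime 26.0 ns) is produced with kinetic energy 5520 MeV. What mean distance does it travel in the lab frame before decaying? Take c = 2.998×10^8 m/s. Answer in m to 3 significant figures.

d ≈ 316 m

γ = 1 + K/(m₀c²) = 1 + 5520/139.6 = 40.542
β = √(1 − 1/γ²) = 0.99970
Dilated lifetime: γτ₀ = 40.542 × 26.0 ns = 1054.1 ns
d = βc·γτ₀ = 0.99970 × (2.998×10^8 m/s) × 1.0541×10^-6 s = 316 m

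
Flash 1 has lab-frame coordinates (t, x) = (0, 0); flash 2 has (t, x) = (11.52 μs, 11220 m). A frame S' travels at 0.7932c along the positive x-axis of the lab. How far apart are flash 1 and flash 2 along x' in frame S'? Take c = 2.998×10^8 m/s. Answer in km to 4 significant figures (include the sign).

Δx' ≈ 13.93 km

γ = 1/√(1 − 0.7932²) = 1.64214
Δx' = γ(Δx − vΔt) = 1.64214 × (11220 m − 0.7932×(2.998×10^8 m/s)×11.52×10^-6 s)
= 1.64214 × (8480.53 m) = 13.93 km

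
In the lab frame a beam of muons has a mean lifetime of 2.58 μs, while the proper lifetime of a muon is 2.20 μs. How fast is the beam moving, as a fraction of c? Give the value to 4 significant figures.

β ≈ 0.5224

γ = Δt/τ₀ = 2.58/2.20 = 1.17273
β = √(1 − 1/γ²) = √(1 − 1/1.17273²) = 0.5224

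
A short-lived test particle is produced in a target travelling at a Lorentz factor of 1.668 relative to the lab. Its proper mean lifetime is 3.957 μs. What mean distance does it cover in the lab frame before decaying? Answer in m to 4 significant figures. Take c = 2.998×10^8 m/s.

β = √(1 − 1/γ²) = √(1 − 1/1.668²) = 0.800359
Dilated lifetime: Δt = γτ₀ = 1.668 × 3.957 μs = 6.60028 μs
d = vΔt = 0.800359c × 6.60028 μs = 2.39948×10^8 m/s × 6.60028×10^-6 s = 1584 m

d ≈ 1584 m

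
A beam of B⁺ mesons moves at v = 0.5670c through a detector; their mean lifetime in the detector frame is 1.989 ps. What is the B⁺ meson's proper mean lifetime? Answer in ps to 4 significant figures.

γ = 1/√(1 − 0.5670²) = 1.21401
Proper time: τ₀ = Δt/γ = 1.989/1.21401 = 1.638 ps

τ₀ ≈ 1.638 ps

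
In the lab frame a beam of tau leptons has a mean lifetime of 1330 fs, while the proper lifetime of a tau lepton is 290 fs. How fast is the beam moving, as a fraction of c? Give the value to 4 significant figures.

γ = Δt/τ₀ = 1330/290 = 4.58621
β = √(1 − 1/γ²) = √(1 − 1/4.58621²) = 0.9759

β ≈ 0.9759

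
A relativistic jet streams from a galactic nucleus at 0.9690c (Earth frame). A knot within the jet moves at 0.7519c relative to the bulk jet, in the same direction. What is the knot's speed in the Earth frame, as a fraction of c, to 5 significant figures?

u ≈ 0.99555c

Relativistic velocity addition: u = (u' + v)/(1 + u'v/c²)
= (0.7519 + 0.9690)/(1 + 0.7519×0.9690) = 1.7209/1.728591 = 0.99555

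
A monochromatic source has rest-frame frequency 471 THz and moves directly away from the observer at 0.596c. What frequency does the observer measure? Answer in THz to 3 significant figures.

f_obs ≈ 237 THz

Relativistic Doppler: f_obs = f_src √((1−β)/(1+β))
= 471 × √(0.40400/1.5960) = 471 × 0.50312 = 237 THz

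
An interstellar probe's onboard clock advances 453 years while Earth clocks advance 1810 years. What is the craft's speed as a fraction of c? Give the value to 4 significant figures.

β ≈ 0.9682

γ = Δt/τ₀ = 1810/453 = 3.99558
β = √(1 − 1/γ²) = √(1 − 1/3.99558²) = 0.9682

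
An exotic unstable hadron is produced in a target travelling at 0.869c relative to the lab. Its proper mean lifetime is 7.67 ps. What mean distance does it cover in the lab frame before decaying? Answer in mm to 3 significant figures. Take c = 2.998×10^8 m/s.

γ = 1/√(1 − 0.869²) = 2.0210
Dilated lifetime: Δt = γτ₀ = 2.0210 × 7.67 ps = 15.501 ps
d = vΔt = 0.869c × 15.501 ps = 2.6053×10^8 m/s × 1.5501×10^-11 s = 4.04 mm

d ≈ 4.04 mm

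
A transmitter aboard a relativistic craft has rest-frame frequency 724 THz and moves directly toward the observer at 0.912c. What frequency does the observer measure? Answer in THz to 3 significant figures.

Relativistic Doppler: f_obs = f_src √((1+β)/(1−β))
= 724 × √(1.9120/0.088000) = 724 × 4.6613 = 3370 THz

f_obs ≈ 3370 THz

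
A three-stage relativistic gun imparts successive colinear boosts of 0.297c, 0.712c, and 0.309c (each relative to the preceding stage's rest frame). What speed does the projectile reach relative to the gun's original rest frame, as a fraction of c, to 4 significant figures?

Compose boost 2: (0.712 + 0.297)/(1 + 0.712×0.297) = 1.009/1.21146 = 0.832877
Compose boost 3: (0.309 + 0.832877)/(1 + 0.309×0.832877) = 1.14188/1.25736 = 0.9082

u ≈ 0.9082c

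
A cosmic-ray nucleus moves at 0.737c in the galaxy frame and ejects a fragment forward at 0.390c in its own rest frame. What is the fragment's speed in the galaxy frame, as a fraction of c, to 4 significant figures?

Compose boost 2: (0.390 + 0.737)/(1 + 0.390×0.737) = 1.127/1.28743 = 0.8754

u ≈ 0.8754c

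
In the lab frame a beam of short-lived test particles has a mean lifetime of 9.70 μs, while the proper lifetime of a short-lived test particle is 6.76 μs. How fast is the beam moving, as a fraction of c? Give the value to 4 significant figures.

β ≈ 0.7172

γ = Δt/τ₀ = 9.70/6.76 = 1.43491
β = √(1 − 1/γ²) = √(1 − 1/1.43491²) = 0.7172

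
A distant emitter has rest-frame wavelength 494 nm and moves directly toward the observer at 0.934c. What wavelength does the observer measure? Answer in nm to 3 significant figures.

λ_obs ≈ 91.3 nm

Relativistic Doppler: λ_obs = λ_src √((1−β)/(1+β))
= 494 × √(0.066000/1.9340) = 494 × 0.18473 = 91.3 nm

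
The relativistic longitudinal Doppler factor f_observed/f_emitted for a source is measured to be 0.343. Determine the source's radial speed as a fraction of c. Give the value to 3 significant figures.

f_obs/f_src = √((1−β)/(1+β)) = 0.343  ⇒  (1−β)/(1+β) = 0.11765
β = |1 − D²|/(1 + D²) = |1 − 0.11765|/(1 + 0.11765) = 0.789

β ≈ 0.789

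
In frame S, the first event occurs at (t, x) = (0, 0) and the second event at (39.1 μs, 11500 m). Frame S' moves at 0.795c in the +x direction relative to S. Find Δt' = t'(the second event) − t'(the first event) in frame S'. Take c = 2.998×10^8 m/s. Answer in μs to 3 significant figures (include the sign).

Δt' ≈ 14.2 μs

γ = 1/√(1 − 0.795²) = 1.6485
Δt' = γ(Δt − vΔx/c²) = 1.6485 × (39.1 μs − 0.795×11500 m / (2.998×10^8 m/s))
= 1.6485 × (8.6047 μs) = 14.2 μs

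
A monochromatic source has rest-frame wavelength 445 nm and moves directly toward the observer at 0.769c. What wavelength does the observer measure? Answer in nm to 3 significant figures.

λ_obs ≈ 161 nm

Relativistic Doppler: λ_obs = λ_src √((1−β)/(1+β))
= 445 × √(0.23100/1.7690) = 445 × 0.36136 = 161 nm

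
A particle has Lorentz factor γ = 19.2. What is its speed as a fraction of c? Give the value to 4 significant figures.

β = √(1 − 1/γ²) = √(1 − 1/19.2²) = √(0.997287) = 0.9986

β ≈ 0.9986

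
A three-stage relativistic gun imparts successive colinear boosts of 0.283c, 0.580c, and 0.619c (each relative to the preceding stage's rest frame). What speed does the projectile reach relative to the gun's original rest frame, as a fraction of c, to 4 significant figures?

Compose boost 2: (0.580 + 0.283)/(1 + 0.580×0.283) = 0.8630/1.16414 = 0.741320
Compose boost 3: (0.619 + 0.741320)/(1 + 0.619×0.741320) = 1.36032/1.45888 = 0.9324

u ≈ 0.9324c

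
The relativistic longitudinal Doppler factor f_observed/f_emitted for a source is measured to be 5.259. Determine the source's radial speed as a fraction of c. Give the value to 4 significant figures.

β ≈ 0.9302

f_obs/f_src = √((1+β)/(1−β)) = 5.259  ⇒  (1+β)/(1−β) = 27.6571
β = |1 − D²|/(1 + D²) = |1 − 27.6571|/(1 + 27.6571) = 0.9302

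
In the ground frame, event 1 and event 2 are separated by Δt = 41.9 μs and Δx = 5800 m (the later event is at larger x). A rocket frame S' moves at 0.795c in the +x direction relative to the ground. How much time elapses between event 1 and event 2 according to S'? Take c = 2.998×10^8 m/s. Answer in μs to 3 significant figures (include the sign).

Δt' ≈ 43.7 μs

γ = 1/√(1 − 0.795²) = 1.6485
Δt' = γ(Δt − vΔx/c²) = 1.6485 × (41.9 μs − 0.795×5800 m / (2.998×10^8 m/s))
= 1.6485 × (26.520 μs) = 43.7 μs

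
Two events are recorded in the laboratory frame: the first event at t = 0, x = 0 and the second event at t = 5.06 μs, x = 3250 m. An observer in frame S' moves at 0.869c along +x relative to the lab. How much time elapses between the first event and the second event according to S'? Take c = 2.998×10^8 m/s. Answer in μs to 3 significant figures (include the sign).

Δt' ≈ -8.81 μs

γ = 1/√(1 − 0.869²) = 2.0210
Δt' = γ(Δt − vΔx/c²) = 2.0210 × (5.06 μs − 0.869×3250 m / (2.998×10^8 m/s))
= 2.0210 × (-4.3604 μs) = -8.81 μs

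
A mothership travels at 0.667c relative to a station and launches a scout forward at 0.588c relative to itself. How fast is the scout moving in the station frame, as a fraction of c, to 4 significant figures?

Compose boost 2: (0.588 + 0.667)/(1 + 0.588×0.667) = 1.255/1.39220 = 0.9015

u ≈ 0.9015c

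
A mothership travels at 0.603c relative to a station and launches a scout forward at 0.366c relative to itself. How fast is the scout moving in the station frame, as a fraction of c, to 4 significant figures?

u ≈ 0.7938c

Compose boost 2: (0.366 + 0.603)/(1 + 0.366×0.603) = 0.9690/1.22070 = 0.7938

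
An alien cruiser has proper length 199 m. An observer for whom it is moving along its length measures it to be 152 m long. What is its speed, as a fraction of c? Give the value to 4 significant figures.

γ = L₀/L = 199/152 = 1.30921
β = √(1 − 1/γ²) = 0.6454

β ≈ 0.6454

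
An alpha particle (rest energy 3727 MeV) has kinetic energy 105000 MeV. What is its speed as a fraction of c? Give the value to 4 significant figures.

γ = 1 + K/(m₀c²) = 1 + 105000/3727 = 29.1728
β = √(1 − 1/γ²) = 0.9994

β ≈ 0.9994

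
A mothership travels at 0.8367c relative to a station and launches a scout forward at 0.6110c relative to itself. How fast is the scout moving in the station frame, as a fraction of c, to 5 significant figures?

Compose boost 2: (0.6110 + 0.8367)/(1 + 0.6110×0.8367) = 1.4477/1.511224 = 0.95797

u ≈ 0.95797c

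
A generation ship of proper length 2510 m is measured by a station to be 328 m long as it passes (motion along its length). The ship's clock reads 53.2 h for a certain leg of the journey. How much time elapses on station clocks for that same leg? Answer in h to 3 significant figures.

Δt ≈ 407 h

Length contraction ⇒ γ = L₀/L = 2510/328 = 7.6524
Time dilation: Δt = γτ₀ = 7.6524 × 53.2 h = 407 h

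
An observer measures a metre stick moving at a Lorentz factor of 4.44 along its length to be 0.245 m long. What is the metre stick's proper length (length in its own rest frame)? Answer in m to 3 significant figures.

γ = 4.44 (given)
L₀ = γL = 4.44 × 0.245 = 1.09 m

L₀ ≈ 1.09 m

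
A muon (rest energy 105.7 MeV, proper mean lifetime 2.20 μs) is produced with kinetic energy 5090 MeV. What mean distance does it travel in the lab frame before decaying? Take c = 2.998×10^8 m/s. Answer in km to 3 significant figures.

d ≈ 32.4 km

γ = 1 + K/(m₀c²) = 1 + 5090/105.7 = 49.155
β = √(1 − 1/γ²) = 0.99979
Dilated lifetime: γτ₀ = 49.155 × 2.20 μs = 108.14 μs
d = βc·γτ₀ = 0.99979 × (2.998×10^8 m/s) × 0.00010814 s = 32.4 km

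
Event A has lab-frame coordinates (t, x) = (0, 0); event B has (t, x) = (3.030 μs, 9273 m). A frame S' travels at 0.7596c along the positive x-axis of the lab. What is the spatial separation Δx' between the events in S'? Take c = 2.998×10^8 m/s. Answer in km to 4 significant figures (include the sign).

γ = 1/√(1 − 0.7596²) = 1.53754
Δx' = γ(Δx − vΔt) = 1.53754 × (9273 m − 0.7596×(2.998×10^8 m/s)×3.030×10^-6 s)
= 1.53754 × (8582.98 m) = 13.20 km

Δx' ≈ 13.20 km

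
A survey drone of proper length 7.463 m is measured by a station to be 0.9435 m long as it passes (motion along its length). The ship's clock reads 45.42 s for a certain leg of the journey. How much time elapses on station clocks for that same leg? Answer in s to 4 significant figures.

Δt ≈ 359.3 s

Length contraction ⇒ γ = L₀/L = 7.463/0.9435 = 7.90991
Time dilation: Δt = γτ₀ = 7.90991 × 45.42 s = 359.3 s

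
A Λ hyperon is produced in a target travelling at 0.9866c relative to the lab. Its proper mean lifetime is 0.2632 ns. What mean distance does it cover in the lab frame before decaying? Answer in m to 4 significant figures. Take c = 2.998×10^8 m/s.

d ≈ 0.4771 m

γ = 1/√(1 − 0.9866²) = 6.12904
Dilated lifetime: Δt = γτ₀ = 6.12904 × 0.2632 ns = 1.61316 ns
d = vΔt = 0.9866c × 1.61316 ns = 2.95783×10^8 m/s × 1.61316×10^-9 s = 0.4771 m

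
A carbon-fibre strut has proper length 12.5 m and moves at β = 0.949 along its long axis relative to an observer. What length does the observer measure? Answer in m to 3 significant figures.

γ = 1/√(1 − 0.949²) = 3.1718
Length contraction: L = L₀/γ = 12.5/3.1718 = 3.94 m

L ≈ 3.94 m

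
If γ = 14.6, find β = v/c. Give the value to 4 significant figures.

β ≈ 0.9977

β = √(1 − 1/γ²) = √(1 − 1/14.6²) = √(0.995309) = 0.9977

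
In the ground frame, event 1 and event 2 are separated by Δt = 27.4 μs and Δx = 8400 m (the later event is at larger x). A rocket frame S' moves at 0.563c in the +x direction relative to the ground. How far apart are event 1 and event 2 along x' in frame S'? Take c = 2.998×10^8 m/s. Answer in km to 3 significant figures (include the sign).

γ = 1/√(1 − 0.563²) = 1.2100
Δx' = γ(Δx − vΔt) = 1.2100 × (8400 m − 0.563×(2.998×10^8 m/s)×27.4×10^-6 s)
= 1.2100 × (3775.2 m) = 4.57 km

Δx' ≈ 4.57 km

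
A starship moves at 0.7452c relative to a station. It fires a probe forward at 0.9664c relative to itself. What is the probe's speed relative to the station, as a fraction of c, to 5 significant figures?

u ≈ 0.99502c

Relativistic velocity addition: u = (u' + v)/(1 + u'v/c²)
= (0.9664 + 0.7452)/(1 + 0.9664×0.7452) = 1.7116/1.720161 = 0.99502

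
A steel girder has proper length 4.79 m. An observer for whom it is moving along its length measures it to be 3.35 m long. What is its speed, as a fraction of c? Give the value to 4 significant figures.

β ≈ 0.7148

γ = L₀/L = 4.79/3.35 = 1.42985
β = √(1 − 1/γ²) = 0.7148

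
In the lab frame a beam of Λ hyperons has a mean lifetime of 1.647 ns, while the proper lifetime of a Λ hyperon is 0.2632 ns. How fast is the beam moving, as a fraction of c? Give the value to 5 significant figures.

β ≈ 0.98715

γ = Δt/τ₀ = 1.647/0.2632 = 6.257599
β = √(1 − 1/γ²) = √(1 − 1/6.257599²) = 0.98715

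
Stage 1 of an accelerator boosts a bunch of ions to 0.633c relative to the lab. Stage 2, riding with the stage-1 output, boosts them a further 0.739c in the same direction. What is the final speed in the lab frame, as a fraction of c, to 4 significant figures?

u ≈ 0.9347c

Compose boost 2: (0.739 + 0.633)/(1 + 0.739×0.633) = 1.372/1.46779 = 0.9347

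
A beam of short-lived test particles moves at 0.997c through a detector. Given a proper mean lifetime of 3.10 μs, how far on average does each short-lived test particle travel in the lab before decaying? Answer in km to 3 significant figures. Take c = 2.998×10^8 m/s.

γ = 1/√(1 − 0.997²) = 12.920
Dilated lifetime: Δt = γτ₀ = 12.920 × 3.10 μs = 40.051 μs
d = vΔt = 0.997c × 40.051 μs = 2.9890×10^8 m/s × 4.0051×10^-5 s = 12.0 km

d ≈ 12.0 km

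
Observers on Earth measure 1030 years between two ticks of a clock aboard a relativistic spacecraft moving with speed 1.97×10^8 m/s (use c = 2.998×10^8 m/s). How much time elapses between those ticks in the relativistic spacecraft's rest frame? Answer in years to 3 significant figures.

β = v/c = 1.97×10^8 / 2.998×10^8 = 0.65710
γ = 1/√(1 − 0.65710²) = 1.3266
Proper time: τ₀ = Δt/γ = 1030/1.3266 = 776 years

τ₀ ≈ 776 years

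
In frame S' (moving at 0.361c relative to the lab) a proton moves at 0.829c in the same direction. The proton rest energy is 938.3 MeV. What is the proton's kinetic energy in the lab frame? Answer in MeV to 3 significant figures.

K ≈ 1400 MeV

u_lab = (0.829 + 0.361)/(1 + 0.829×0.361) = 0.915900
γ = 1/√(1 − 0.915900²) = 2.4912
K = (γ − 1)m₀c² = (2.4912 − 1) × 938.3 = 1.4912 × 938.3 = 1400 MeV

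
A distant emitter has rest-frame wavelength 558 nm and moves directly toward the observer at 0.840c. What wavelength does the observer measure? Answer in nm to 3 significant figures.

Relativistic Doppler: λ_obs = λ_src √((1−β)/(1+β))
= 558 × √(0.16000/1.8400) = 558 × 0.29488 = 165 nm

λ_obs ≈ 165 nm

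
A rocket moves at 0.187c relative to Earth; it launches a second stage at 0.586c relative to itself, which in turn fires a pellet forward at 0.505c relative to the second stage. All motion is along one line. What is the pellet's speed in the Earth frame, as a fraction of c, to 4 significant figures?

u ≈ 0.8889c

Compose boost 2: (0.586 + 0.187)/(1 + 0.586×0.187) = 0.7730/1.10958 = 0.696659
Compose boost 3: (0.505 + 0.696659)/(1 + 0.505×0.696659) = 1.20166/1.35181 = 0.8889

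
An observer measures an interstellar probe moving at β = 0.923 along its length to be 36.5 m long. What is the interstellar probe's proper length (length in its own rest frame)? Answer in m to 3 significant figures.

γ = 1/√(1 − 0.923²) = 2.5988
L₀ = γL = 2.5988 × 36.5 = 94.9 m

L₀ ≈ 94.9 m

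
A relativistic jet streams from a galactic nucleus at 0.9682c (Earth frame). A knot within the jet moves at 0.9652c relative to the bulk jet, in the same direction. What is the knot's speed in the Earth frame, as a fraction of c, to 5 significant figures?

Relativistic velocity addition: u = (u' + v)/(1 + u'v/c²)
= (0.9652 + 0.9682)/(1 + 0.9652×0.9682) = 1.9334/1.934507 = 0.99943

u ≈ 0.99943c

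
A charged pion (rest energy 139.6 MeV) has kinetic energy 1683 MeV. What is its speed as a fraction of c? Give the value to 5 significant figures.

β ≈ 0.99706

γ = 1 + K/(m₀c²) = 1 + 1683/139.6 = 13.05587
β = √(1 − 1/γ²) = 0.99706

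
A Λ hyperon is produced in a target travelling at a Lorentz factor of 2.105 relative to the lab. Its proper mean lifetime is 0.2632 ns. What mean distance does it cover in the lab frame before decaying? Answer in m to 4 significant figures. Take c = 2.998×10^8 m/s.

β = √(1 − 1/γ²) = √(1 − 1/2.105²) = 0.879954
Dilated lifetime: Δt = γτ₀ = 2.105 × 0.2632 ns = 0.554036 ns
d = vΔt = 0.879954c × 0.554036 ns = 2.63810×10^8 m/s × 5.54036×10^-10 s = 0.1462 m

d ≈ 0.1462 m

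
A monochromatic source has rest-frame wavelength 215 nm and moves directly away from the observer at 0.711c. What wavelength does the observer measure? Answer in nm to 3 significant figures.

Relativistic Doppler: λ_obs = λ_src √((1+β)/(1−β))
= 215 × √(1.7110/0.28900) = 215 × 2.4332 = 523 nm

λ_obs ≈ 523 nm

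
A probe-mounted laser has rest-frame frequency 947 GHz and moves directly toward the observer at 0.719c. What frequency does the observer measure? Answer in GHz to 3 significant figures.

f_obs ≈ 2340 GHz

Relativistic Doppler: f_obs = f_src √((1+β)/(1−β))
= 947 × √(1.7190/0.28100) = 947 × 2.4733 = 2340 GHz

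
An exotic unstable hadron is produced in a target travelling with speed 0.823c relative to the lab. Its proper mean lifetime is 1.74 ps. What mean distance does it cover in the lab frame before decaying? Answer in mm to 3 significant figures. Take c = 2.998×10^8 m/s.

d ≈ 0.756 mm

γ = 1/√(1 − 0.823²) = 1.7604
Dilated lifetime: Δt = γτ₀ = 1.7604 × 1.74 ps = 3.0632 ps
d = vΔt = 0.823c × 3.0632 ps = 2.4674×10^8 m/s × 3.0632×10^-12 s = 0.756 mm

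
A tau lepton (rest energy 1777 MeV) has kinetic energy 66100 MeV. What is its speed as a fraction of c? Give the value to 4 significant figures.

γ = 1 + K/(m₀c²) = 1 + 66100/1777 = 38.1975
β = √(1 − 1/γ²) = 0.9997

β ≈ 0.9997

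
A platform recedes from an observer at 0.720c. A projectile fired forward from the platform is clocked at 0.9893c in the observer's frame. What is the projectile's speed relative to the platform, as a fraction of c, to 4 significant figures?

Inverse velocity addition: u' = (u − v)/(1 − uv/c²)
= (0.9893 − 0.720)/(1 − 0.9893×0.720) = 0.2693/0.287704 = 0.9360

u' ≈ 0.9360c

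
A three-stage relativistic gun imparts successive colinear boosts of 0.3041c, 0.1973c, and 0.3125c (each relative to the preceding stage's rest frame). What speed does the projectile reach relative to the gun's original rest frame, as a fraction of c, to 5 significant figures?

u ≈ 0.68436c

Compose boost 2: (0.1973 + 0.3041)/(1 + 0.1973×0.3041) = 0.50140/1.059999 = 0.4730193
Compose boost 3: (0.3125 + 0.4730193)/(1 + 0.3125×0.4730193) = 0.7855193/1.147819 = 0.68436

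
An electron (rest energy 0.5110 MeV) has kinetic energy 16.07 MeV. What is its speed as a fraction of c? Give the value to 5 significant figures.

γ = 1 + K/(m₀c²) = 1 + 16.07/0.5110 = 32.44814
β = √(1 − 1/γ²) = 0.99953

β ≈ 0.99953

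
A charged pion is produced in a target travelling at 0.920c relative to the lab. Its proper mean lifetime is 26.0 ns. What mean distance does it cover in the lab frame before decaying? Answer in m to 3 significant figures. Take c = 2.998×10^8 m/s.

d ≈ 18.3 m

γ = 1/√(1 − 0.920²) = 2.5516
Dilated lifetime: Δt = γτ₀ = 2.5516 × 26.0 ns = 66.340 ns
d = vΔt = 0.920c × 66.340 ns = 2.7582×10^8 m/s × 6.6340×10^-8 s = 18.3 m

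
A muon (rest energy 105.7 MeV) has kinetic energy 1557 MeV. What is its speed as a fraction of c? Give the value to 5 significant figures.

γ = 1 + K/(m₀c²) = 1 + 1557/105.7 = 15.73037
β = √(1 − 1/γ²) = 0.99798

β ≈ 0.99798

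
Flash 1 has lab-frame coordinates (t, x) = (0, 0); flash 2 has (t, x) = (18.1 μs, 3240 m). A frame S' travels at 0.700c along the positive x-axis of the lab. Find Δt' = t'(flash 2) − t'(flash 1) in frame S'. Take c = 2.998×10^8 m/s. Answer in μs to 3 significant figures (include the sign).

γ = 1/√(1 − 0.700²) = 1.4003
Δt' = γ(Δt − vΔx/c²) = 1.4003 × (18.1 μs − 0.700×3240 m / (2.998×10^8 m/s))
= 1.4003 × (10.535 μs) = 14.8 μs

Δt' ≈ 14.8 μs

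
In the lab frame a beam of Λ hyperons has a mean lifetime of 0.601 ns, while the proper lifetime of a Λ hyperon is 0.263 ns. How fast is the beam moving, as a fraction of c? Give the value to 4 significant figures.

β ≈ 0.8992

γ = Δt/τ₀ = 0.601/0.263 = 2.28517
β = √(1 − 1/γ²) = √(1 − 1/2.28517²) = 0.8992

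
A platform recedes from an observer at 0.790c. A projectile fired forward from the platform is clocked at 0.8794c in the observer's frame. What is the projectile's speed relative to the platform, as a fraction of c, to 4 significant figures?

Inverse velocity addition: u' = (u − v)/(1 − uv/c²)
= (0.8794 − 0.790)/(1 − 0.8794×0.790) = 0.08940/0.305274 = 0.2929

u' ≈ 0.2929c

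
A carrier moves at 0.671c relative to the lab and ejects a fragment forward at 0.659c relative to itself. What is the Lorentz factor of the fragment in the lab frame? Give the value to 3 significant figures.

γ ≈ 2.59

u_lab = (0.659 + 0.671)/(1 + 0.659×0.671) = 1.330/1.44219 = 0.922209
γ = 1/√(1 − 0.922209²) = 2.59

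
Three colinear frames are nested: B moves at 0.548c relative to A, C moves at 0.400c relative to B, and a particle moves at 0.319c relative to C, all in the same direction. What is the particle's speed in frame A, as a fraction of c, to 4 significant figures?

Compose boost 2: (0.400 + 0.548)/(1 + 0.400×0.548) = 0.9480/1.21920 = 0.777559
Compose boost 3: (0.319 + 0.777559)/(1 + 0.319×0.777559) = 1.09656/1.24804 = 0.8786

u ≈ 0.8786c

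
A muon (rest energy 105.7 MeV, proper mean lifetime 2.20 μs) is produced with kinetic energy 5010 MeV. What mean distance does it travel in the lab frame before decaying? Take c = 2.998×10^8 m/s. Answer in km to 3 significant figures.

d ≈ 31.9 km

γ = 1 + K/(m₀c²) = 1 + 5010/105.7 = 48.398
β = √(1 − 1/γ²) = 0.99979
Dilated lifetime: γτ₀ = 48.398 × 2.20 μs = 106.48 μs
d = βc·γτ₀ = 0.99979 × (2.998×10^8 m/s) × 0.00010648 s = 31.9 km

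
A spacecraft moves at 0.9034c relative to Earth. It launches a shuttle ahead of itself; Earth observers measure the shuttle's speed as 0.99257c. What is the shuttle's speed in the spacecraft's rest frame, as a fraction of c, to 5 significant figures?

u' ≈ 0.86311c

Inverse velocity addition: u' = (u − v)/(1 − uv/c²)
= (0.99257 − 0.9034)/(1 − 0.99257×0.9034) = 0.089170/0.1033123 = 0.86311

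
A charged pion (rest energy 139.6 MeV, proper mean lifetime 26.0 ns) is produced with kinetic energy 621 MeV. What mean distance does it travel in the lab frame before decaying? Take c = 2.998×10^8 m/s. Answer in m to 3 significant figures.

γ = 1 + K/(m₀c²) = 1 + 621/139.6 = 5.4484
β = √(1 − 1/γ²) = 0.98301
Dilated lifetime: γτ₀ = 5.4484 × 26.0 ns = 141.66 ns
d = βc·γτ₀ = 0.98301 × (2.998×10^8 m/s) × 1.4166×10^-7 s = 41.7 m

d ≈ 41.7 m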